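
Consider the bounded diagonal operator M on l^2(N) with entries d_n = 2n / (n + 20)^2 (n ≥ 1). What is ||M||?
||M|| = 1/40 (attained at n = 20)

For M diagonal, ||M|| = sup_n |d_n|. Treat f(x) = 2x / (x + 20)^2 for real x > 0. By the quotient rule, f'(x) = 2(20 - x)/(x + 20)^3, which is positive for x < 20 and negative for x > 20. So f has a unique maximum at x = 20, and since 20 is a positive integer, the supremum over n ≥ 1 is attained at n = 20: d_20 = 2·20/(20 + 20)^2 = 2·20/1600 = 1/40. Hence ||M|| = 1/40.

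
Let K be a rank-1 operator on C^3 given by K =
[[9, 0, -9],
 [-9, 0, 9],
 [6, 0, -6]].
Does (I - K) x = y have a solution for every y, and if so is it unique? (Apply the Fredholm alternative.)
(I - K) is invertible (det(I - K) = -2 ≠ 0), so for every y in C^3 the equation (I - K) x = y has a unique solution.

K has rank 1, so it is an outer product K = u v^T: every row of K is a multiple of one row vector. Reading off the entries, u = (3, -3, 2) and v = (3, 0, -3) (row i of K equals u_i·v^T). A rank-one matrix u v^T satisfies K u = u (v·u) and kills the (2)-dimensional subspace v^⊥, so its characteristic polynomial is lambda^2 (lambda - v·u) with v·u = tr K = 3. Hence the eigenvalues of I - K are 1 (multiplicity 2) and 1 - (3) = -2, so det(I - K) = -2. (Direct check: I - K =
[[-8, 0, 9],
 [9, 1, -9],
 [-6, 0, 7]]
has determinant -2.) The finite-dimensional Fredholm alternative says: either (I - K) is invertible, or ker(I - K) ≠ {0} and then range(I - K) = ker((I - K)^*)^⊥, with dim ker(I - K) = dim ker((I - K)^*). Since det(I - K) ≠ 0, 1 is not an eigenvalue of K and ker(I - K) = {0}, so we are in the first case: for every y there is a unique x = (I - K)^(-1) y. Explicitly, by the Sherman–Morrison formula, (I - u v^T)^(-1) = I + u v^T/(1 - v·u), i.e. (I - K)^(-1) = I + K/(-2).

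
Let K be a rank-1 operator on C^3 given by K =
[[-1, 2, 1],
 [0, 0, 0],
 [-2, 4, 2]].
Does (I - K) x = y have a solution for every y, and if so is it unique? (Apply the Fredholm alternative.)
(I - K) is singular (det(I - K) = 0, i.e. 1 ∈ sigma(K)). (I - K) x = y is solvable iff y ⊥ ker((I - K)^*) = span{(-1, 2, 1)}, i.e. iff -y_1 + 2y_2 + y_3 = 0. When solvable, the solutions are x = y + c·(1, 0, 2), c arbitrary (ker(I - K) = span{(1, 0, 2)}, dimension 1).

K has rank 1, so it is an outer product K = u v^T: every row of K is a multiple of one row vector. Reading off the entries, u = (1, 0, 2) and v = (-1, 2, 1) (row i of K equals u_i·v^T). A rank-one matrix u v^T satisfies K u = u (v·u) and kills the (2)-dimensional subspace v^⊥, so its characteristic polynomial is lambda^2 (lambda - v·u) with v·u = tr K = 1. Hence the eigenvalues of I - K are 1 (multiplicity 2) and 1 - (1) = 0, so det(I - K) = 0. (Direct check: I - K =
[[2, -2, -1],
 [0, 1, 0],
 [2, -4, -1]]
has determinant 0.) So 1 is an eigenvalue of K and (I - K) is not invertible. The finite-dimensional Fredholm alternative says: either (I - K) is invertible, or ker(I - K) ≠ {0} and then range(I - K) = ker((I - K)^*)^⊥, with dim ker(I - K) = dim ker((I - K)^*). We are in the second case, so we need both kernels. Kernel of I - K: (I - K) u = u - u (v·u) = u - u = 0, so ker(I - K) = span{u} = span{(1, 0, 2)} (it is exactly 1-dimensional because rank(I - K) = 2). Kernel of the adjoint: K is real, so (I - K)^* = I - K^T = I - v u^T, and (I - v u^T) v = v - v (u·v) = 0; hence ker((I - K)^*) = span{v} = span{(-1, 2, 1)}. Therefore (I - K) x = y is solvable iff <y, v> = 0, i.e. iff -y_1 + 2y_2 + y_3 = 0. When this holds, K y = u (v·y) = 0, so (I - K) y = y and x = y is a particular solution; the full solution set is the line x = y + c·u = y + c·(1, 0, 2), c ∈ C.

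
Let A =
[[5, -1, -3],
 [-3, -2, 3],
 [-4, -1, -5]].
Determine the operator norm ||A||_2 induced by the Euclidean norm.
||A||_2 ≈ 7.2198 (= sqrt(largest eigenvalue of A^T A))

||A||_2 = sigma_max(A) = sqrt(lambda_max(A^T A)). Form the symmetric matrix M = A^T A =
[[50, 5, -4],
 [5, 6, 2],
 [-4, 2, 43]].
Its characteristic polynomial (trace, sum of principal 2x2 minors, determinant of M give the coefficients) is
  p(λ) = det(λ I - M) = λ^3 - 99λ^2 + 2663λ - 11449.
No integer candidate from the rational root theorem (±divisors of 11449) is a root, so the roots are irrational. The cubic discriminant is Δ = 320952784 > 0, so there are three distinct real roots. p(5) = -484 and p(6) = 1181 have opposite signs, so a root lies in (5, 6); Newton's method refines it to λ ≈ 5.2807. p(41) = 236 and p(42) = -151 have opposite signs, so a root lies in (41, 42); Newton's method refines it to λ ≈ 41.5939. p(52) = -61 and p(53) = 476 have opposite signs, so a root lies in (52, 53); Newton's method refines it to λ ≈ 52.1255. Check (Vieta): the three roots sum to 99, matching tr M = 99.
So the eigenvalues of A^T A are ≈ 5.2807, 41.5939, 52.1255 (all ≥ 0, as they must be for A^T A). The largest is λ_max ≈ 52.1255, hence ||A||_2 = sqrt(λ_max) ≈ 7.2198.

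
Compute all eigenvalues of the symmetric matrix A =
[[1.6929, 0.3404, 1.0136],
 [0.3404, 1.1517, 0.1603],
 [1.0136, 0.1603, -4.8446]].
sigma(A) ≈ {-5, 1, 2}

A is real symmetric, so its spectrum consists of real eigenvalues. Expanding the characteristic polynomial of the displayed matrix gives
  det(λ I - A) = p(λ) = λ^3 + (2)λ^2 + (-13)λ + (10).
Solving p(λ) = 0 yields eigenvalues ≈ -5, 1, 2. (A is shown rounded to 4 decimals, so these recover the underlying integer eigenvalues to within that precision.)
Verification: the trace of A = -2 equals the sum of eigenvalues -2, and det(A) ≈ -10.0003 matches the eigenvalue product -10.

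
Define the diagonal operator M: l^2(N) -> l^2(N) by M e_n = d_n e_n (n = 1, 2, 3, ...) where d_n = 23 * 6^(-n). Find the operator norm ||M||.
||M|| = 23/6 (attained at n = 1)

For M diagonal, ||M|| = sup_n |d_n|. The sequence d_n = 23 * 6^(-n) is positive and strictly decreasing (ratio 6^(-1) < 1), so the supremum is d_1 = 23/6. Hence ||M|| = 23/6.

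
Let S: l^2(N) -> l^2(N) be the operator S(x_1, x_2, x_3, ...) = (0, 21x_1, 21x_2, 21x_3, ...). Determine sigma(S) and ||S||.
sigma(S) = closed disk {z in C : |z| ≤ 21}; ||S|| = 21

Note S = 21·U where U is the unit right shift (U x)_k = x_{k-1} (with x_0 := 0); so ||S|| = 21||U|| and sigma(S) = 21·sigma(U). ||S x||^2 = sum_{k≥1} |21x_k|^2 = 441||x||^2, so ||S|| = 21 and sigma(S) ⊂ {|z| ≤ 21}. For any |lambda| < 21, the equation (S - lambda I) x = 0 forces x_1 = 0, then 21x_k = lambda x_{k+1} ⇒ x = 0, so S has no eigenvalues. But (S - lambda I) is not surjective for |lambda| < 21: solving (S - lambda I) x = e_1 would require x_n proportional to (lambda/21)^(-n), which is not in l^2. So every |lambda| < 21 lies in the residual spectrum. The boundary |lambda| = 21 is in the approximate point spectrum (the spectrum is closed). Hence sigma(S) is the closed disk of radius 21.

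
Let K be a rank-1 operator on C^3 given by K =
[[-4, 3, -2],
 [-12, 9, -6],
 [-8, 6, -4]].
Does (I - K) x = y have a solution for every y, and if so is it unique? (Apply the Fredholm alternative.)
(I - K) is singular (det(I - K) = 0, i.e. 1 ∈ sigma(K)). (I - K) x = y is solvable iff y ⊥ ker((I - K)^*) = span{(-4, 3, -2)}, i.e. iff -4y_1 + 3y_2 - 2y_3 = 0. When solvable, the solutions are x = y + c·(1, 3, 2), c arbitrary (ker(I - K) = span{(1, 3, 2)}, dimension 1).

K has rank 1, so it is an outer product K = u v^T: every row of K is a multiple of one row vector. Reading off the entries, u = (1, 3, 2) and v = (-4, 3, -2) (row i of K equals u_i·v^T). A rank-one matrix u v^T satisfies K u = u (v·u) and kills the (2)-dimensional subspace v^⊥, so its characteristic polynomial is lambda^2 (lambda - v·u) with v·u = tr K = 1. Hence the eigenvalues of I - K are 1 (multiplicity 2) and 1 - (1) = 0, so det(I - K) = 0. (Direct check: I - K =
[[5, -3, 2],
 [12, -8, 6],
 [8, -6, 5]]
has determinant 0.) So 1 is an eigenvalue of K and (I - K) is not invertible. The finite-dimensional Fredholm alternative says: either (I - K) is invertible, or ker(I - K) ≠ {0} and then range(I - K) = ker((I - K)^*)^⊥, with dim ker(I - K) = dim ker((I - K)^*). We are in the second case, so we need both kernels. Kernel of I - K: (I - K) u = u - u (v·u) = u - u = 0, so ker(I - K) = span{u} = span{(1, 3, 2)} (it is exactly 1-dimensional because rank(I - K) = 2). Kernel of the adjoint: K is real, so (I - K)^* = I - K^T = I - v u^T, and (I - v u^T) v = v - v (u·v) = 0; hence ker((I - K)^*) = span{v} = span{(-4, 3, -2)}. Therefore (I - K) x = y is solvable iff <y, v> = 0, i.e. iff -4y_1 + 3y_2 - 2y_3 = 0. When this holds, K y = u (v·y) = 0, so (I - K) y = y and x = y is a particular solution; the full solution set is the line x = y + c·u = y + c·(1, 3, 2), c ∈ C.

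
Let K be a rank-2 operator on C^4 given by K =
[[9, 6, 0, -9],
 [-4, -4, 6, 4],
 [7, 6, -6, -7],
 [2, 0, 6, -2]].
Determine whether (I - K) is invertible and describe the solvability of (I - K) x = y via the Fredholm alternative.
(I - K) is invertible (det(I - K) = -12 ≠ 0), so for every y in C^4 the equation (I - K) x = y has a unique solution.

K has rank 2 and factors as K = U V^T = u1 v1^T + u2 v2^T with u1 = (0, 2, -2, 2), v1 = (1, 0, 3, -1), u2 = (3, -2, 3, 0), v2 = (3, 2, 0, -3) (multiplying out reproduces the displayed K). The nonzero eigenvalues of U V^T coincide with those of the 2 x 2 matrix G = V^T U = [[v1·u1, v1·u2], [v2·u1, v2·u2]] = [[-8, 12], [-2, 5]], and by the Sylvester determinant identity det(I_4 - U V^T) = det(I_2 - V^T U) = det([[9, -12], [2, -4]]) = (9)(-4) - (-12)(2) = -12. (Direct check: I - K =
[[-8, -6, 0, 9],
 [4, 5, -6, -4],
 [-7, -6, 7, 7],
 [-2, 0, -6, 3]]
has determinant -12.) The finite-dimensional Fredholm alternative says: either (I - K) is invertible, or ker(I - K) ≠ {0} and then range(I - K) = ker((I - K)^*)^⊥, with dim ker(I - K) = dim ker((I - K)^*). Since det(I - K) ≠ 0, 1 is not an eigenvalue of K and ker(I - K) = {0}, so we are in the first case: for every y there is a unique x = (I - K)^(-1) y. (Explicitly, by the Woodbury identity, (I - U V^T)^(-1) = I + U (I_2 - G)^(-1) V^T.)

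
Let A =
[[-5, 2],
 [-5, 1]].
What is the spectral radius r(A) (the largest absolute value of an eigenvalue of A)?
r(A) = sqrt(5) ≈ 2.2361

The eigenvalues of A are the roots of its characteristic polynomial. With M = A (coefficients from the trace and determinant):
  p(λ) = det(λ I - M) = λ^2 + 4λ + 5.
For λ^2 + 4λ + 5 the discriminant is -4. It is negative, so the roots are the complex-conjugate pair λ = -2 ± (sqrt(4)/2) i ≈ -2 ± 1i. For a conjugate pair the product of the roots equals the constant term, so |λ|^2 = 5 and |λ| = sqrt(5) ≈ 2.2361.
Thus the eigenvalues (to 4 decimals) are -2 ± 1i (modulus 2.2361). The spectral radius is the largest modulus: r(A) = sqrt(5) ≈ 2.2361. (Cross-check: r(A) ≤ ||A||_2 ≈ 7.3852; equality holds whenever A is normal, though it can also hold for some non-normal A.)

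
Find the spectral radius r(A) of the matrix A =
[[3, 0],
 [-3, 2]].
r(A) = 3

The eigenvalues of A are the roots of its characteristic polynomial. With M = A (coefficients from the trace and determinant):
  p(λ) = det(λ I - M) = λ^2 - 5λ + 6.
For λ^2 - 5λ + 6 the discriminant is 1. It is a perfect square (1^2), so the roots are rational: λ = (5 ± 1)/2 = 3, 2.
Thus the eigenvalues (to 4 decimals) are 3 (modulus 3); 2 (modulus 2). The spectral radius is the largest modulus: r(A) = 3. (Cross-check: r(A) ≤ ||A||_2 ≈ 4.4966; equality holds whenever A is normal, though it can also hold for some non-normal A.)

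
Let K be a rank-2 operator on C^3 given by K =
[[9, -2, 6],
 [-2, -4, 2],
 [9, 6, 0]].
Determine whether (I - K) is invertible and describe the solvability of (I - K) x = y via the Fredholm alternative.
(I - K) is invertible (det(I - K) = -110 ≠ 0), so for every y in C^3 the equation (I - K) x = y has a unique solution.

K has rank 2 and factors as K = U V^T = u1 v1^T + u2 v2^T with u1 = (-2, 1, -3), v1 = (-3, -2, 0), u2 = (3, 1, 0), v2 = (1, -2, 2) (multiplying out reproduces the displayed K). The nonzero eigenvalues of U V^T coincide with those of the 2 x 2 matrix G = V^T U = [[v1·u1, v1·u2], [v2·u1, v2·u2]] = [[4, -11], [-10, 1]], and by the Sylvester determinant identity det(I_3 - U V^T) = det(I_2 - V^T U) = det([[-3, 11], [10, 0]]) = (-3)(0) - (11)(10) = -110. (Direct check: I - K =
[[-8, 2, -6],
 [2, 5, -2],
 [-9, -6, 1]]
has determinant -110.) The finite-dimensional Fredholm alternative says: either (I - K) is invertible, or ker(I - K) ≠ {0} and then range(I - K) = ker((I - K)^*)^⊥, with dim ker(I - K) = dim ker((I - K)^*). Since det(I - K) ≠ 0, 1 is not an eigenvalue of K and ker(I - K) = {0}, so we are in the first case: for every y there is a unique x = (I - K)^(-1) y. (Explicitly, by the Woodbury identity, (I - U V^T)^(-1) = I + U (I_2 - G)^(-1) V^T.)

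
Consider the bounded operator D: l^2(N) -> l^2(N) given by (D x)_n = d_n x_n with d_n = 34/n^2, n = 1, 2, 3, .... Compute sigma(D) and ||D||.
sigma(D) = {34/n^2 : n ≥ 1} ∪ {0}; ||D|| = 34

A bounded diagonal operator on l^2 with diagonal entries d_n has spectrum equal to the closure of {d_n : n ≥ 1}: every d_n is an eigenvalue (with eigenvector e_n), so {d_n} ⊂ sigma(D); the spectrum is closed, so its closure is too; and for lambda not in the closure, (D - lambda I) has bounded inverse (the diagonal entries 1/(d_n - lambda) are bounded). For our sequence d_n = 34/n^2, n = 1, 2, 3, ...:
  - {d_n} = {34/n^2 : n ≥ 1}; the only limit point is 0
  - closure = {34/n^2 : n ≥ 1} ∪ {0}
For the norm: a diagonal operator has ||D|| = sup_n |d_n|. Here d_n = 34/n^2 is positive and decreasing, so sup_n |d_n| = d_1 = 34. So ||D|| = 34.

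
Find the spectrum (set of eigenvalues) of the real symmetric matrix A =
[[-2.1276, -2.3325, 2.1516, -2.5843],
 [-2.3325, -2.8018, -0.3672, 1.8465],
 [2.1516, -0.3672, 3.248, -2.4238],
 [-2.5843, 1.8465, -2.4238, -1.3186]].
sigma(A) ≈ {-5, -4, 0, 6}

A is real symmetric, so its spectrum consists of real eigenvalues. Expanding the characteristic polynomial of the displayed matrix gives
  det(λ I - A) = p(λ) = λ^4 + (3)λ^3 + (-34)λ^2 + (-120.0028)λ + (-0.0083).
Solving p(λ) = 0 yields eigenvalues ≈ -5, -4, 0, 6. (A is shown rounded to 4 decimals, so these recover the underlying integer eigenvalues to within that precision.)
Verification: the trace of A = -3 equals the sum of eigenvalues -3, and det(A) ≈ -0.0083 matches the eigenvalue product 0.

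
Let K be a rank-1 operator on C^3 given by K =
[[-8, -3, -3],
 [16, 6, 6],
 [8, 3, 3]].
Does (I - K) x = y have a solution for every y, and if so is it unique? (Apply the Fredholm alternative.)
(I - K) is singular (det(I - K) = 0, i.e. 1 ∈ sigma(K)). (I - K) x = y is solvable iff y ⊥ ker((I - K)^*) = span{(-8, -3, -3)}, i.e. iff -8y_1 - 3y_2 - 3y_3 = 0. When solvable, the solutions are x = y + c·(1, -2, -1), c arbitrary (ker(I - K) = span{(1, -2, -1)}, dimension 1).

K has rank 1, so it is an outer product K = u v^T: every row of K is a multiple of one row vector. Reading off the entries, u = (1, -2, -1) and v = (-8, -3, -3) (row i of K equals u_i·v^T). A rank-one matrix u v^T satisfies K u = u (v·u) and kills the (2)-dimensional subspace v^⊥, so its characteristic polynomial is lambda^2 (lambda - v·u) with v·u = tr K = 1. Hence the eigenvalues of I - K are 1 (multiplicity 2) and 1 - (1) = 0, so det(I - K) = 0. (Direct check: I - K =
[[9, 3, 3],
 [-16, -5, -6],
 [-8, -3, -2]]
has determinant 0.) So 1 is an eigenvalue of K and (I - K) is not invertible. The finite-dimensional Fredholm alternative says: either (I - K) is invertible, or ker(I - K) ≠ {0} and then range(I - K) = ker((I - K)^*)^⊥, with dim ker(I - K) = dim ker((I - K)^*). We are in the second case, so we need both kernels. Kernel of I - K: (I - K) u = u - u (v·u) = u - u = 0, so ker(I - K) = span{u} = span{(1, -2, -1)} (it is exactly 1-dimensional because rank(I - K) = 2). Kernel of the adjoint: K is real, so (I - K)^* = I - K^T = I - v u^T, and (I - v u^T) v = v - v (u·v) = 0; hence ker((I - K)^*) = span{v} = span{(-8, -3, -3)}. Therefore (I - K) x = y is solvable iff <y, v> = 0, i.e. iff -8y_1 - 3y_2 - 3y_3 = 0. When this holds, K y = u (v·y) = 0, so (I - K) y = y and x = y is a particular solution; the full solution set is the line x = y + c·u = y + c·(1, -2, -1), c ∈ C.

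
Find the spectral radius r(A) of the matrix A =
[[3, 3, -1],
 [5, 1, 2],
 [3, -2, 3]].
r(A) ≈ 6.0319

The eigenvalues of A are the roots of its characteristic polynomial. With M = A (coefficients from the trace, the sum of principal 2x2 minors, and det A):
  p(λ) = det(λ I - M) = λ^3 - 7λ^2 + 7λ - 7.
No integer candidate from the rational root theorem (±divisors of 7) is a root, so the roots are irrational. The cubic discriminant is Δ = -3724 < 0, so there is one real root and a complex-conjugate pair. p(6) = -1 and p(7) = 42 have opposite signs, so a root lies in (6, 7); Newton's method refines it to λ ≈ 6.0319. Dividing out (λ - (6.0319)) leaves approximately λ^2 - 0.9681λ + 1.1605. For λ^2 - 0.9681λ + 1.1605 the discriminant is -3.7048. It is negative, so the remaining roots are the complex-conjugate pair λ ≈ 0.4841 ± 0.9624i. Their product equals the constant term, so |λ|^2 ≈ 1.1605 and |λ| ≈ 1.0773.
Thus the eigenvalues (to 4 decimals) are 6.0319 (modulus 6.0319); 0.4841 ± 0.9624i (modulus 1.0773). The spectral radius is the largest modulus: r(A) ≈ 6.0319. (Cross-check: r(A) ≤ ||A||_2 ≈ 7.1185; equality holds whenever A is normal, though it can also hold for some non-normal A.)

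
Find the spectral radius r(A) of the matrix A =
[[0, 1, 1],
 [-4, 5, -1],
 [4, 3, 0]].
r(A) ≈ 4.1843

The eigenvalues of A are the roots of its characteristic polynomial. With M = A (coefficients from the trace, the sum of principal 2x2 minors, and det A):
  p(λ) = det(λ I - M) = λ^3 - 5λ^2 + 3λ + 36.
No integer candidate from the rational root theorem (±divisors of 36) is a root, so the roots are irrational. The cubic discriminant is Δ = -26595 < 0, so there is one real root and a complex-conjugate pair. p(-3) = -45 and p(-2) = 2 have opposite signs, so a root lies in (-3, -2); Newton's method refines it to λ ≈ -2.0561. Dividing out (λ - (-2.0561)) leaves approximately λ^2 - 7.0561λ + 17.5085. For λ^2 - 7.0561λ + 17.5085 the discriminant is -20.2447. It is negative, so the remaining roots are the complex-conjugate pair λ ≈ 3.5281 ± 2.2497i. Their product equals the constant term, so |λ|^2 ≈ 17.5085 and |λ| ≈ 4.1843.
Thus the eigenvalues (to 4 decimals) are -2.0561 (modulus 2.0561); 3.5281 ± 2.2497i (modulus 4.1843). The spectral radius is the largest modulus: r(A) ≈ 4.1843. (Cross-check: r(A) ≤ ||A||_2 ≈ 6.5134; equality holds whenever A is normal, though it can also hold for some non-normal A.)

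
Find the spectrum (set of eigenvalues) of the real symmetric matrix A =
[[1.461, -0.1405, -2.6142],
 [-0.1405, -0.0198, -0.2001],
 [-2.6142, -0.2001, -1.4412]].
sigma(A) ≈ {-3, 0, 3}

A is real symmetric, so its spectrum consists of real eigenvalues. Expanding the characteristic polynomial of the displayed matrix gives
  det(λ I - A) = p(λ) = λ^3 + (0)λ^2 + (-9)λ + (0).
Solving p(λ) = 0 yields eigenvalues ≈ -3, 0, 3. (A is shown rounded to 4 decimals, so these recover the underlying integer eigenvalues to within that precision.)
Verification: the trace of A = 0 equals the sum of eigenvalues 0, and det(A) ≈ -0.0000 matches the eigenvalue product 0.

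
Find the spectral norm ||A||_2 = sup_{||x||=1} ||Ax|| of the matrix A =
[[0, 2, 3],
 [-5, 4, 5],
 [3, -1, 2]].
||A||_2 ≈ 8.6835 (= sqrt(largest eigenvalue of A^T A))

||A||_2 = sigma_max(A) = sqrt(lambda_max(A^T A)). Form the symmetric matrix M = A^T A =
[[34, -23, -19],
 [-23, 21, 24],
 [-19, 24, 38]].
Its characteristic polynomial (trace, sum of principal 2x2 minors, determinant of M give the coefficients) is
  p(λ) = det(λ I - M) = λ^3 - 93λ^2 + 1338λ - 841.
No integer candidate from the rational root theorem (±divisors of 841) is a root, so the roots are irrational. The cubic discriminant is Δ = 5061162825 > 0, so there are three distinct real roots. p(0) = -841 and p(1) = 405 have opposite signs, so a root lies in (0, 1); Newton's method refines it to λ ≈ 0.6585. p(16) = 855 and p(17) = -59 have opposite signs, so a root lies in (16, 17); Newton's method refines it to λ ≈ 16.9382. p(75) = -1741 and p(76) = 2655 have opposite signs, so a root lies in (75, 76); Newton's method refines it to λ ≈ 75.4033. Check (Vieta): the three roots sum to 93, matching tr M = 93.
So the eigenvalues of A^T A are ≈ 0.6585, 16.9382, 75.4033 (all ≥ 0, as they must be for A^T A). The largest is λ_max ≈ 75.4033, hence ||A||_2 = sqrt(λ_max) ≈ 8.6835.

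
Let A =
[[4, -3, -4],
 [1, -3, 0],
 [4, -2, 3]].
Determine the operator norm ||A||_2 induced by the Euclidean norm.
||A||_2 ≈ 7.2693 (= sqrt(largest eigenvalue of A^T A))

||A||_2 = sigma_max(A) = sqrt(lambda_max(A^T A)). Form the symmetric matrix M = A^T A =
[[33, -23, -4],
 [-23, 22, 6],
 [-4, 6, 25]].
Its characteristic polynomial (trace, sum of principal 2x2 minors, determinant of M give the coefficients) is
  p(λ) = det(λ I - M) = λ^3 - 80λ^2 + 1520λ - 4489.
No integer candidate from the rational root theorem (±divisors of 4489) is a root, so the roots are irrational. The cubic discriminant is Δ = 827298933 > 0, so there are three distinct real roots. p(3) = -622 and p(4) = 375 have opposite signs, so a root lies in (3, 4); Newton's method refines it to λ ≈ 3.6073. p(23) = 318 and p(24) = -265 have opposite signs, so a root lies in (23, 24); Newton's method refines it to λ ≈ 23.5495. p(52) = -1161 and p(53) = 228 have opposite signs, so a root lies in (52, 53); Newton's method refines it to λ ≈ 52.8433. Check (Vieta): the three roots sum to 80, matching tr M = 80.
So the eigenvalues of A^T A are ≈ 3.6073, 23.5495, 52.8433 (all ≥ 0, as they must be for A^T A). The largest is λ_max ≈ 52.8433, hence ||A||_2 = sqrt(λ_max) ≈ 7.2693.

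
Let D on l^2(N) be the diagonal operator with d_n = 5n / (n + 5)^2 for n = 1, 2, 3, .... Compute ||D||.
||D|| = 1/4 (attained at n = 5)

For D diagonal, ||D|| = sup_n |d_n|. Treat f(x) = 5x / (x + 5)^2 for real x > 0. By the quotient rule, f'(x) = 5(5 - x)/(x + 5)^3, which is positive for x < 5 and negative for x > 5. So f has a unique maximum at x = 5, and since 5 is a positive integer, the supremum over n ≥ 1 is attained at n = 5: d_5 = 5·5/(5 + 5)^2 = 5·5/100 = 1/4. Hence ||D|| = 1/4.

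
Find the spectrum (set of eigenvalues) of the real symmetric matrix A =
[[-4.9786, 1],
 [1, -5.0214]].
sigma(A) ≈ {-6, -4}

A is real symmetric, so its spectrum consists of real eigenvalues. Expanding the characteristic polynomial of the displayed matrix gives
  det(λ I - A) = p(λ) = λ^2 + (10)λ + (24).
Solving p(λ) = 0 yields eigenvalues ≈ -6, -4. (A is shown rounded to 4 decimals, so these recover the underlying integer eigenvalues to within that precision.)
Verification: the trace of A = -10 equals the sum of eigenvalues -10, and det(A) ≈ 23.9999 matches the eigenvalue product 24.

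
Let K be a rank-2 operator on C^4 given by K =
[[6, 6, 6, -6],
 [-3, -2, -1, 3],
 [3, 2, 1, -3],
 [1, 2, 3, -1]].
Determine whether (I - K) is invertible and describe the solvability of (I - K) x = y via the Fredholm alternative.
(I - K) is invertible (det(I - K) = -5 ≠ 0), so for every y in C^4 the equation (I - K) x = y has a unique solution.

K has rank 2 and factors as K = U V^T = u1 v1^T + u2 v2^T with u1 = (3, -2, 2, 0), v1 = (1, 0, -1, -1), u2 = (-3, 1, -1, -1), v2 = (-1, -2, -3, 1) (multiplying out reproduces the displayed K). The nonzero eigenvalues of U V^T coincide with those of the 2 x 2 matrix G = V^T U = [[v1·u1, v1·u2], [v2·u1, v2·u2]] = [[1, -1], [-5, 3]], and by the Sylvester determinant identity det(I_4 - U V^T) = det(I_2 - V^T U) = det([[0, 1], [5, -2]]) = (0)(-2) - (1)(5) = -5. (Direct check: I - K =
[[-5, -6, -6, 6],
 [3, 3, 1, -3],
 [-3, -2, 0, 3],
 [-1, -2, -3, 2]]
has determinant -5.) The finite-dimensional Fredholm alternative says: either (I - K) is invertible, or ker(I - K) ≠ {0} and then range(I - K) = ker((I - K)^*)^⊥, with dim ker(I - K) = dim ker((I - K)^*). Since det(I - K) ≠ 0, 1 is not an eigenvalue of K and ker(I - K) = {0}, so we are in the first case: for every y there is a unique x = (I - K)^(-1) y. (Explicitly, by the Woodbury identity, (I - U V^T)^(-1) = I + U (I_2 - G)^(-1) V^T.)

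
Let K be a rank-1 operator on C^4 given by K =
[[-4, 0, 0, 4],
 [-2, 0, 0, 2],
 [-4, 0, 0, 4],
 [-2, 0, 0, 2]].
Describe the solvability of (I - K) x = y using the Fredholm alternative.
(I - K) is invertible (det(I - K) = 3 ≠ 0), so for every y in C^4 the equation (I - K) x = y has a unique solution.

K has rank 1, so it is an outer product K = u v^T: every row of K is a multiple of one row vector. Reading off the entries, u = (-2, -1, -2, -1) and v = (2, 0, 0, -2) (row i of K equals u_i·v^T). A rank-one matrix u v^T satisfies K u = u (v·u) and kills the (3)-dimensional subspace v^⊥, so its characteristic polynomial is lambda^3 (lambda - v·u) with v·u = tr K = -2. Hence the eigenvalues of I - K are 1 (multiplicity 3) and 1 - (-2) = 3, so det(I - K) = 3. (Direct check: I - K =
[[5, 0, 0, -4],
 [2, 1, 0, -2],
 [4, 0, 1, -4],
 [2, 0, 0, -1]]
has determinant 3.) The finite-dimensional Fredholm alternative says: either (I - K) is invertible, or ker(I - K) ≠ {0} and then range(I - K) = ker((I - K)^*)^⊥, with dim ker(I - K) = dim ker((I - K)^*). Since det(I - K) ≠ 0, 1 is not an eigenvalue of K and ker(I - K) = {0}, so we are in the first case: for every y there is a unique x = (I - K)^(-1) y. Explicitly, by the Sherman–Morrison formula, (I - u v^T)^(-1) = I + u v^T/(1 - v·u), i.e. (I - K)^(-1) = I + K/(3).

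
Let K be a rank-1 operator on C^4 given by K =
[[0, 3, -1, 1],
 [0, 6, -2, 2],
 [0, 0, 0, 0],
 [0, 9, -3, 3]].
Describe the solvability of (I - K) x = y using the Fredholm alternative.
(I - K) is invertible (det(I - K) = -8 ≠ 0), so for every y in C^4 the equation (I - K) x = y has a unique solution.

K has rank 1, so it is an outer product K = u v^T: every row of K is a multiple of one row vector. Reading off the entries, u = (1, 2, 0, 3) and v = (0, 3, -1, 1) (row i of K equals u_i·v^T). A rank-one matrix u v^T satisfies K u = u (v·u) and kills the (3)-dimensional subspace v^⊥, so its characteristic polynomial is lambda^3 (lambda - v·u) with v·u = tr K = 9. Hence the eigenvalues of I - K are 1 (multiplicity 3) and 1 - (9) = -8, so det(I - K) = -8. (Direct check: I - K =
[[1, -3, 1, -1],
 [0, -5, 2, -2],
 [0, 0, 1, 0],
 [0, -9, 3, -2]]
has determinant -8.) The finite-dimensional Fredholm alternative says: either (I - K) is invertible, or ker(I - K) ≠ {0} and then range(I - K) = ker((I - K)^*)^⊥, with dim ker(I - K) = dim ker((I - K)^*). Since det(I - K) ≠ 0, 1 is not an eigenvalue of K and ker(I - K) = {0}, so we are in the first case: for every y there is a unique x = (I - K)^(-1) y. Explicitly, by the Sherman–Morrison formula, (I - u v^T)^(-1) = I + u v^T/(1 - v·u), i.e. (I - K)^(-1) = I + K/(-8).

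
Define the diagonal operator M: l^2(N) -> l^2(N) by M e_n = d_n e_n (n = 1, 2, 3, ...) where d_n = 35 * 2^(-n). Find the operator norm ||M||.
||M|| = 35/2 (attained at n = 1)

For M diagonal, ||M|| = sup_n |d_n|. The sequence d_n = 35 * 2^(-n) is positive and strictly decreasing (ratio 2^(-1) < 1), so the supremum is d_1 = 35/2. Hence ||M|| = 35/2.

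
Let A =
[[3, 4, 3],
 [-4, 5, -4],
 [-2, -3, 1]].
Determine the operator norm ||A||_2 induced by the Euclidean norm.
||A||_2 ≈ 7.7238 (= sqrt(largest eigenvalue of A^T A))

||A||_2 = sigma_max(A) = sqrt(lambda_max(A^T A)). Form the symmetric matrix M = A^T A =
[[29, -2, 23],
 [-2, 50, -11],
 [23, -11, 26]].
Its characteristic polynomial (trace, sum of principal 2x2 minors, determinant of M give the coefficients) is
  p(λ) = det(λ I - M) = λ^3 - 105λ^2 + 2850λ - 8649.
No integer candidate from the rational root theorem (±divisors of 8649) is a root, so the roots are irrational. The cubic discriminant is Δ = 1472966073 > 0, so there are three distinct real roots. p(3) = -1017 and p(4) = 1135 have opposite signs, so a root lies in (3, 4); Newton's method refines it to λ ≈ 3.4617. p(41) = 617 and p(42) = -81 have opposite signs, so a root lies in (41, 42); Newton's method refines it to λ ≈ 41.881. p(59) = -625 and p(60) = 351 have opposite signs, so a root lies in (59, 60); Newton's method refines it to λ ≈ 59.6574. Check (Vieta): the three roots sum to 105, matching tr M = 105.
So the eigenvalues of A^T A are ≈ 3.4617, 41.881, 59.6574 (all ≥ 0, as they must be for A^T A). The largest is λ_max ≈ 59.6574, hence ||A||_2 = sqrt(λ_max) ≈ 7.7238.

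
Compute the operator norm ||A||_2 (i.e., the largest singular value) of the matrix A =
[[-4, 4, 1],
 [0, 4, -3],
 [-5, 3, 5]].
||A||_2 ≈ 9.255 (= sqrt(largest eigenvalue of A^T A))

||A||_2 = sigma_max(A) = sqrt(lambda_max(A^T A)). Form the symmetric matrix M = A^T A =
[[41, -31, -29],
 [-31, 41, 7],
 [-29, 7, 35]].
Its characteristic polynomial (trace, sum of principal 2x2 minors, determinant of M give the coefficients) is
  p(λ) = det(λ I - M) = λ^3 - 117λ^2 + 2700λ - 1296.
No integer candidate from the rational root theorem (±divisors of 1296) is a root, so the roots are irrational. The cubic discriminant is Δ = 20082013776 > 0, so there are three distinct real roots. p(0) = -1296 and p(1) = 1288 have opposite signs, so a root lies in (0, 1); Newton's method refines it to λ ≈ 0.4904. p(30) = 1404 and p(31) = -242 have opposite signs, so a root lies in (30, 31); Newton's method refines it to λ ≈ 30.8549. p(85) = -2996 and p(86) = 1628 have opposite signs, so a root lies in (85, 86); Newton's method refines it to λ ≈ 85.6548. Check (Vieta): the three roots sum to 117, matching tr M = 117.
So the eigenvalues of A^T A are ≈ 0.4904, 30.8549, 85.6548 (all ≥ 0, as they must be for A^T A). The largest is λ_max ≈ 85.6548, hence ||A||_2 = sqrt(λ_max) ≈ 9.255.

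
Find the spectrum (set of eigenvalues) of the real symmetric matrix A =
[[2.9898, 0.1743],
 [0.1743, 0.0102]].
sigma(A) ≈ {0, 3}

A is real symmetric, so its spectrum consists of real eigenvalues. Expanding the characteristic polynomial of the displayed matrix gives
  det(λ I - A) = p(λ) = λ^2 + (-3)λ + (0).
Solving p(λ) = 0 yields eigenvalues ≈ 0, 3. (A is shown rounded to 4 decimals, so these recover the underlying integer eigenvalues to within that precision.)
Verification: the trace of A = 3 equals the sum of eigenvalues 3, and det(A) ≈ 0.0001 matches the eigenvalue product 0.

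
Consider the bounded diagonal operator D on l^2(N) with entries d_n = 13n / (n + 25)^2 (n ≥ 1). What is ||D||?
||D|| = 13/100 (attained at n = 25)

For D diagonal, ||D|| = sup_n |d_n|. Treat f(x) = 13x / (x + 25)^2 for real x > 0. By the quotient rule, f'(x) = 13(25 - x)/(x + 25)^3, which is positive for x < 25 and negative for x > 25. So f has a unique maximum at x = 25, and since 25 is a positive integer, the supremum over n ≥ 1 is attained at n = 25: d_25 = 13·25/(25 + 25)^2 = 13·25/2500 = 13/100. Hence ||D|| = 13/100.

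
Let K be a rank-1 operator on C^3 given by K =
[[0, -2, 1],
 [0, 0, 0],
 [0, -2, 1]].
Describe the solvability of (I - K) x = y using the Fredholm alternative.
(I - K) is singular (det(I - K) = 0, i.e. 1 ∈ sigma(K)). (I - K) x = y is solvable iff y ⊥ ker((I - K)^*) = span{(0, -2, 1)}, i.e. iff -2y_2 + y_3 = 0. When solvable, the solutions are x = y + c·(1, 0, 1), c arbitrary (ker(I - K) = span{(1, 0, 1)}, dimension 1).

K has rank 1, so it is an outer product K = u v^T: every row of K is a multiple of one row vector. Reading off the entries, u = (1, 0, 1) and v = (0, -2, 1) (row i of K equals u_i·v^T). A rank-one matrix u v^T satisfies K u = u (v·u) and kills the (2)-dimensional subspace v^⊥, so its characteristic polynomial is lambda^2 (lambda - v·u) with v·u = tr K = 1. Hence the eigenvalues of I - K are 1 (multiplicity 2) and 1 - (1) = 0, so det(I - K) = 0. (Direct check: I - K =
[[1, 2, -1],
 [0, 1, 0],
 [0, 2, 0]]
has determinant 0.) So 1 is an eigenvalue of K and (I - K) is not invertible. The finite-dimensional Fredholm alternative says: either (I - K) is invertible, or ker(I - K) ≠ {0} and then range(I - K) = ker((I - K)^*)^⊥, with dim ker(I - K) = dim ker((I - K)^*). We are in the second case, so we need both kernels. Kernel of I - K: (I - K) u = u - u (v·u) = u - u = 0, so ker(I - K) = span{u} = span{(1, 0, 1)} (it is exactly 1-dimensional because rank(I - K) = 2). Kernel of the adjoint: K is real, so (I - K)^* = I - K^T = I - v u^T, and (I - v u^T) v = v - v (u·v) = 0; hence ker((I - K)^*) = span{v} = span{(0, -2, 1)}. Therefore (I - K) x = y is solvable iff <y, v> = 0, i.e. iff -2y_2 + y_3 = 0. When this holds, K y = u (v·y) = 0, so (I - K) y = y and x = y is a particular solution; the full solution set is the line x = y + c·u = y + c·(1, 0, 1), c ∈ C.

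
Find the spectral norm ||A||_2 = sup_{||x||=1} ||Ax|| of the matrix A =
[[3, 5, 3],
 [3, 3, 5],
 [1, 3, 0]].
||A||_2 ≈ 9.3702 (= sqrt(largest eigenvalue of A^T A))

||A||_2 = sigma_max(A) = sqrt(lambda_max(A^T A)). Form the symmetric matrix M = A^T A =
[[19, 27, 24],
 [27, 43, 30],
 [24, 30, 34]].
Its characteristic polynomial (trace, sum of principal 2x2 minors, determinant of M give the coefficients) is
  p(λ) = det(λ I - M) = λ^3 - 96λ^2 + 720λ - 4.
No integer candidate from the rational root theorem (±divisors of 4) is a root, so the roots are irrational. The cubic discriminant is Δ = 3275402832 > 0, so there are three distinct real roots. p(0) = -4 and p(1) = 621 have opposite signs, so a root lies in (0, 1); Newton's method refines it to λ ≈ 0.0056. p(8) = 124 and p(9) = -571 have opposite signs, so a root lies in (8, 9); Newton's method refines it to λ ≈ 8.1944. p(87) = -5485 and p(88) = 1404 have opposite signs, so a root lies in (87, 88); Newton's method refines it to λ ≈ 87.8001. Check (Vieta): the three roots sum to 96, matching tr M = 96.
So the eigenvalues of A^T A are ≈ 0.0056, 8.1944, 87.8001 (all ≥ 0, as they must be for A^T A). The largest is λ_max ≈ 87.8001, hence ||A||_2 = sqrt(λ_max) ≈ 9.3702.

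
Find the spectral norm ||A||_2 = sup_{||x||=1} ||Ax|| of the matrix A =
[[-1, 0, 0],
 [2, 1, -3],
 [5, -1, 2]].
||A||_2 ≈ 5.6089 (= sqrt(largest eigenvalue of A^T A))

||A||_2 = sigma_max(A) = sqrt(lambda_max(A^T A)). Form the symmetric matrix M = A^T A =
[[30, -3, 4],
 [-3, 2, -5],
 [4, -5, 13]].
Its characteristic polynomial (trace, sum of principal 2x2 minors, determinant of M give the coefficients) is
  p(λ) = det(λ I - M) = λ^3 - 45λ^2 + 426λ - 1.
No integer candidate from the rational root theorem (±divisors of 1) is a root, so the roots are irrational. The cubic discriminant is Δ = 58234329 > 0, so there are three distinct real roots. p(0) = -1 and p(1) = 381 have opposite signs, so a root lies in (0, 1); Newton's method refines it to λ ≈ 0.0023. p(13) = 129 and p(14) = -113 have opposite signs, so a root lies in (13, 14); Newton's method refines it to λ ≈ 13.5376. p(31) = -249 and p(32) = 319 have opposite signs, so a root lies in (31, 32); Newton's method refines it to λ ≈ 31.46. Check (Vieta): the three roots sum to 45, matching tr M = 45.
So the eigenvalues of A^T A are ≈ 0.0023, 13.5376, 31.46 (all ≥ 0, as they must be for A^T A). The largest is λ_max ≈ 31.46, hence ||A||_2 = sqrt(λ_max) ≈ 5.6089.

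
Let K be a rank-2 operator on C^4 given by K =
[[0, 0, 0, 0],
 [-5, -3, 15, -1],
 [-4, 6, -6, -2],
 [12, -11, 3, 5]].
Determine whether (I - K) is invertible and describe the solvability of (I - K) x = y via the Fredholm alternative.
(I - K) is invertible (det(I - K) = -117 ≠ 0), so for every y in C^4 the equation (I - K) x = y has a unique solution.

K has rank 2 and factors as K = U V^T = u1 v1^T + u2 v2^T with u1 = (0, -2, 2, -3), v1 = (-2, 3, -3, -1), u2 = (0, 3, 0, -2), v2 = (-3, 1, 3, -1) (multiplying out reproduces the displayed K). The nonzero eigenvalues of U V^T coincide with those of the 2 x 2 matrix G = V^T U = [[v1·u1, v1·u2], [v2·u1, v2·u2]] = [[-9, 11], [7, 5]], and by the Sylvester determinant identity det(I_4 - U V^T) = det(I_2 - V^T U) = det([[10, -11], [-7, -4]]) = (10)(-4) - (-11)(-7) = -117. (Direct check: I - K =
[[1, 0, 0, 0],
 [5, 4, -15, 1],
 [4, -6, 7, 2],
 [-12, 11, -3, -4]]
has determinant -117.) The finite-dimensional Fredholm alternative says: either (I - K) is invertible, or ker(I - K) ≠ {0} and then range(I - K) = ker((I - K)^*)^⊥, with dim ker(I - K) = dim ker((I - K)^*). Since det(I - K) ≠ 0, 1 is not an eigenvalue of K and ker(I - K) = {0}, so we are in the first case: for every y there is a unique x = (I - K)^(-1) y. (Explicitly, by the Woodbury identity, (I - U V^T)^(-1) = I + U (I_2 - G)^(-1) V^T.)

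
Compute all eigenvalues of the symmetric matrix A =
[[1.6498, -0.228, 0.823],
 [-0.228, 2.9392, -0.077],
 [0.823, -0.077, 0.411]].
sigma(A) ≈ {0, 2, 3}

A is real symmetric, so its spectrum consists of real eigenvalues. Expanding the characteristic polynomial of the displayed matrix gives
  det(λ I - A) = p(λ) = λ^3 + (-5)λ^2 + (6)λ + (0).
Solving p(λ) = 0 yields eigenvalues ≈ 0, 2, 3. (A is shown rounded to 4 decimals, so these recover the underlying integer eigenvalues to within that precision.)
Verification: the trace of A = 5 equals the sum of eigenvalues 5, and det(A) ≈ -0.0001 matches the eigenvalue product 0.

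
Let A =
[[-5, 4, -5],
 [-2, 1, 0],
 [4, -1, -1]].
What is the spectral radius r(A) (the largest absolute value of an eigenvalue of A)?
r(A) ≈ 5.3196

The eigenvalues of A are the roots of its characteristic polynomial. With M = A (coefficients from the trace, the sum of principal 2x2 minors, and det A):
  p(λ) = det(λ I - M) = λ^3 + 5λ^2 + 27λ - 7.
No integer candidate from the rational root theorem (±divisors of 7) is a root, so the roots are irrational. The cubic discriminant is Δ = -75340 < 0, so there is one real root and a complex-conjugate pair. p(0) = -7 and p(1) = 26 have opposite signs, so a root lies in (0, 1); Newton's method refines it to λ ≈ 0.2474. Dividing out (λ - (0.2474)) leaves approximately λ^2 + 5.2474λ + 28.298. For λ^2 + 5.2474λ + 28.298 the discriminant is -85.6572. It is negative, so the remaining roots are the complex-conjugate pair λ ≈ -2.6237 ± 4.6276i. Their product equals the constant term, so |λ|^2 ≈ 28.298 and |λ| ≈ 5.3196.
Thus the eigenvalues (to 4 decimals) are 0.2474 (modulus 0.2474); -2.6237 ± 4.6276i (modulus 5.3196). The spectral radius is the largest modulus: r(A) ≈ 5.3196. (Cross-check: r(A) ≤ ||A||_2 ≈ 8.7347; equality holds whenever A is normal, though it can also hold for some non-normal A.)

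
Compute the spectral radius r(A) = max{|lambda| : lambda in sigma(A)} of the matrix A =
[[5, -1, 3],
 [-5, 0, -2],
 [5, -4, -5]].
r(A) ≈ 7.7521

The eigenvalues of A are the roots of its characteristic polynomial. With M = A (coefficients from the trace, the sum of principal 2x2 minors, and det A):
  p(λ) = det(λ I - M) = λ^3 - 53λ - 55.
No integer candidate from the rational root theorem (±divisors of 55) is a root, so the roots are irrational. The cubic discriminant is Δ = 513833 > 0, so there are three distinct real roots. p(-7) = -27 and p(-6) = 47 have opposite signs, so a root lies in (-7, -6); Newton's method refines it to λ ≈ -6.6919. p(-2) = 43 and p(-1) = -3 have opposite signs, so a root lies in (-2, -1); Newton's method refines it to λ ≈ -1.0602. p(7) = -83 and p(8) = 33 have opposite signs, so a root lies in (7, 8); Newton's method refines it to λ ≈ 7.7521. Check (Vieta): the three roots sum to 0, matching tr M = 0.
Thus the eigenvalues (to 4 decimals) are -6.6919 (modulus 6.6919); -1.0602 (modulus 1.0602); 7.7521 (modulus 7.7521). The spectral radius is the largest modulus: r(A) ≈ 7.7521. (Cross-check: r(A) ≤ ||A||_2 ≈ 9.2243; equality holds whenever A is normal, though it can also hold for some non-normal A.)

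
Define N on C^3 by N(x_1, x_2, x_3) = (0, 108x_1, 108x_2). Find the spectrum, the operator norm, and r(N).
sigma(N) = {0}; ||N|| = 108; r(N) = 0. (N is nilpotent with N^3 = 0.)

On C^3, N is a strictly lower-triangular matrix with 108 on the subdiagonal and zeros elsewhere, so its characteristic polynomial is lambda^3 and every eigenvalue is 0: sigma(N) = {0}. For the operator norm, N e_i = 108e_{i+1} for i = 1, ..., 2 and N e_3 = 0, so the singular values of N are 108 (with multiplicity 2) and 0; hence ||N|| = 108. The spectral radius r(N) = max|lambda| = 0. Note ||N|| > r(N) — characteristic of non-normal nilpotent operators. Indeed N^3 = 0.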